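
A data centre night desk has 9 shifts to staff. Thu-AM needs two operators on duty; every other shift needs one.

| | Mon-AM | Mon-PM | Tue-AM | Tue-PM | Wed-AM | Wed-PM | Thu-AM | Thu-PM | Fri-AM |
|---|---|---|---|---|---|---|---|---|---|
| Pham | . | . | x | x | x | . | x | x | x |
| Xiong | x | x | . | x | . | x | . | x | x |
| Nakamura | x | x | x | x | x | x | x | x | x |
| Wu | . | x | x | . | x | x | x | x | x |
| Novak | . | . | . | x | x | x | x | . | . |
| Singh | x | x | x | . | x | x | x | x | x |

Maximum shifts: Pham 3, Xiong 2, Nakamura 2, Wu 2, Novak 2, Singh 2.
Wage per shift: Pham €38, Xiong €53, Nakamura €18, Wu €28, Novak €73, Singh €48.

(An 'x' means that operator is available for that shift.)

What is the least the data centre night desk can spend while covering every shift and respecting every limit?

Picking the cheapest available operator for each shift independently would cost €190, but that ignores the shift limits.
An optimal schedule: Mon-AM→Nakamura, Mon-PM→Nakamura, Tue-AM→Wu, Tue-PM→Pham, Wed-AM→Wu, Wed-PM→Singh, Thu-AM→Pham+Singh, Thu-PM→Pham, Fri-AM→Xiong.
Total: 18 + 18 + 28 + 38 + 28 + 48 + 38 + 48 + 38 + 53 = €355.

€355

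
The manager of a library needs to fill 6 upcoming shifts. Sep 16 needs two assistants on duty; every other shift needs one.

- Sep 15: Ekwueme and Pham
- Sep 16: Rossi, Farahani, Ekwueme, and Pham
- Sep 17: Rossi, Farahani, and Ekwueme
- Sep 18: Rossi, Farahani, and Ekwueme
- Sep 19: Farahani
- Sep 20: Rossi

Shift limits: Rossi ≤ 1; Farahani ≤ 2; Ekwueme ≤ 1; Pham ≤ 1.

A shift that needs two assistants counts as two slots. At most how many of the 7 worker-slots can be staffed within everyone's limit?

Total capacity across all assistants is 1+2+1+1 = 5, and 7 slots are needed, so at most 5 can be filled.
An assignment achieving 5: Sep 15→Ekwueme, Sep 16→Pham, Sep 17→Farahani, Sep 19→Farahani, Sep 20→Rossi.
Loads: Rossi 1/1, Farahani 2/2, Ekwueme 1/1, Pham 1/1.

5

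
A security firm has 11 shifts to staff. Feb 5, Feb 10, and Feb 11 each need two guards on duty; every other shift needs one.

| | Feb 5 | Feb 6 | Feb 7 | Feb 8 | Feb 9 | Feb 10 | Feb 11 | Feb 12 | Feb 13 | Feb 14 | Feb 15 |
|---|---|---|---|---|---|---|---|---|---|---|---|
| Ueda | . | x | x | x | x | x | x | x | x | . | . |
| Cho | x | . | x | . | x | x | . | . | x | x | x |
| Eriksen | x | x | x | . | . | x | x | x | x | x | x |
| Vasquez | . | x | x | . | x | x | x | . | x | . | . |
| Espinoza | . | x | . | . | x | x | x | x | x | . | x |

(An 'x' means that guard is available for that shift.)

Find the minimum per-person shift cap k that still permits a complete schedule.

3

With 5 guards and 14 worker-slots to fill, someone must work at least ⌈14/5⌉ = 3 shifts, so k ≥ 3.
k = 3 works: Feb 5→Cho+Eriksen, Feb 6→Ueda, Feb 7→Eriksen, Feb 8→Ueda, Feb 9→Vasquez, Feb 10→Vasquez+Espinoza, Feb 11→Vasquez+Espinoza, Feb 12→Ueda, Feb 13→Eriksen, Feb 14→Cho, Feb 15→Cho.
Loads: Ueda 3, Cho 3, Eriksen 3, Vasquez 3, Espinoza 2 — all ≤ 3.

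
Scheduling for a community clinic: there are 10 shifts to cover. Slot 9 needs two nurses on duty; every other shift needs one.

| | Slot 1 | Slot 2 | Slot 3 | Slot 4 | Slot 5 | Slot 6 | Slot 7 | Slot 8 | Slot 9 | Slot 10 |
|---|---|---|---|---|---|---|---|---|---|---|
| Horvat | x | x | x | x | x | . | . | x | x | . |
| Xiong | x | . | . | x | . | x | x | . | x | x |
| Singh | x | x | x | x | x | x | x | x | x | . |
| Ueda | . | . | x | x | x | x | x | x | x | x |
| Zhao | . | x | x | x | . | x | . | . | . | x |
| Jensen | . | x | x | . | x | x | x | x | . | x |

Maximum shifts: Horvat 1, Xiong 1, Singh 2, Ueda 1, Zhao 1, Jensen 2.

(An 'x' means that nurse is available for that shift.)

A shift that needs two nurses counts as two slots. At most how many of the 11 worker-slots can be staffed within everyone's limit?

Total capacity across all nurses is 1+1+2+1+1+2 = 8, and 11 slots are needed, so at most 8 can be filled.
An assignment achieving 8: Slot 1→Horvat, Slot 2→Singh, Slot 3→Jensen, Slot 5→Singh, Slot 6→Jensen, Slot 7→Xiong, Slot 8→Ueda, Slot 10→Zhao.
Loads: Horvat 1/1, Xiong 1/1, Singh 2/2, Ueda 1/1, Zhao 1/1, Jensen 2/2.

8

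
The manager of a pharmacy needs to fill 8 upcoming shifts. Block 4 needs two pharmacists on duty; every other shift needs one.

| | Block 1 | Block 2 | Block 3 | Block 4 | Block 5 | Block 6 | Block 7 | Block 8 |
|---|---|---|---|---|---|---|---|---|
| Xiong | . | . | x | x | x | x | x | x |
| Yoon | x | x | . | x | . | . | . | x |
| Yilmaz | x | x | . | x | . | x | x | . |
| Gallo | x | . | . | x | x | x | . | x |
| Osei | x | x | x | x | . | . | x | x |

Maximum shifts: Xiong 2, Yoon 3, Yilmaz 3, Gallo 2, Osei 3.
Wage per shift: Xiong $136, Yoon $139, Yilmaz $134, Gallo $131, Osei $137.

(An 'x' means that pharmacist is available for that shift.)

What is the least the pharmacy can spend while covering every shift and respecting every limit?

Picking the cheapest available pharmacist for each shift independently would cost $1193, but that ignores the shift limits.
An optimal schedule: Block 1→Yilmaz, Block 2→Yilmaz, Block 3→Xiong, Block 4→Xiong+Osei, Block 5→Gallo, Block 6→Gallo, Block 7→Yilmaz, Block 8→Osei.
Total: 134 + 134 + 136 + 136 + 137 + 131 + 131 + 134 + 137 = $1210.

$1210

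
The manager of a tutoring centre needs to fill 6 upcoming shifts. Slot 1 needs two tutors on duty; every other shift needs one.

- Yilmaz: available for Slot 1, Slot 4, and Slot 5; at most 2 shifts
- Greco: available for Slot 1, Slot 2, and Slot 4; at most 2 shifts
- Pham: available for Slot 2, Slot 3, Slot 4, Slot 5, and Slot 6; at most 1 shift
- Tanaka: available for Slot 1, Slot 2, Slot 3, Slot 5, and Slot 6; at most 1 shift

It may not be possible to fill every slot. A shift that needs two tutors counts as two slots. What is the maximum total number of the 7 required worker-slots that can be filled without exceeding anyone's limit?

Total capacity across all tutors is 2+2+1+1 = 6, and 7 slots are needed, so at most 6 can be filled.
An assignment achieving 6: Slot 1→Yilmaz+Greco, Slot 2→Greco, Slot 3→Pham, Slot 4→Yilmaz, Slot 6→Tanaka.
Loads: Yilmaz 2/2, Greco 2/2, Pham 1/1, Tanaka 1/1.

6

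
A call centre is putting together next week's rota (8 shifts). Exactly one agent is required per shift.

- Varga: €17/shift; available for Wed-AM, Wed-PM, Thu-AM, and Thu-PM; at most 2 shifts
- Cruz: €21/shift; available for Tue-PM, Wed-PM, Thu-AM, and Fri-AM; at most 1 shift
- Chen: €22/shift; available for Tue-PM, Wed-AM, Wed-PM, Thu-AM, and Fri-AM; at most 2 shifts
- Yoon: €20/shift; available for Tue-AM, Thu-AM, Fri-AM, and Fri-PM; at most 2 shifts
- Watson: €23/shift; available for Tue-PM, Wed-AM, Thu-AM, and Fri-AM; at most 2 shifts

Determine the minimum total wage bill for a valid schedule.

Tue-AM can only be covered by Yoon, so that assignment is forced.
Thu-PM can only be covered by Varga, so that assignment is forced.
Fri-PM can only be covered by Yoon, so that assignment is forced.
Picking the cheapest available agent for each shift independently would cost €149, but that ignores the shift limits.
An optimal schedule: Tue-AM→Yoon, Tue-PM→Cruz, Wed-AM→Varga, Wed-PM→Chen, Thu-AM→Watson, Thu-PM→Varga, Fri-AM→Chen, Fri-PM→Yoon.
Total: 20 + 21 + 17 + 22 + 23 + 17 + 22 + 20 = €162.

€162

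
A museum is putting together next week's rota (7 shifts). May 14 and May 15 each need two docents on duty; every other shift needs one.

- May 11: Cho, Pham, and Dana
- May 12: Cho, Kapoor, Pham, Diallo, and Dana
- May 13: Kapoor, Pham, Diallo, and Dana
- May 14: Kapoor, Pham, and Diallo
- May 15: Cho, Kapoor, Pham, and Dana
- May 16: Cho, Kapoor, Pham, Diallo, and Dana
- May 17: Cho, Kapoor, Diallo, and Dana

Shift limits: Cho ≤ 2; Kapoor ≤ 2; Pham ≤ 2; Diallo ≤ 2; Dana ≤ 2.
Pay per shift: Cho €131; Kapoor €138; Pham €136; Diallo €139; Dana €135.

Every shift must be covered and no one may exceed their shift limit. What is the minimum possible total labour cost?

€1219

Picking the cheapest available docent for each shift independently would cost €1199, but that ignores the shift limits.
An optimal schedule: May 11→Cho, May 12→Dana, May 13→Dana, May 14→Pham+Kapoor, May 15→Pham+Kapoor, May 16→Diallo, May 17→Cho.
Total: 131 + 135 + 135 + 136 + 138 + 136 + 138 + 139 + 131 = €1219.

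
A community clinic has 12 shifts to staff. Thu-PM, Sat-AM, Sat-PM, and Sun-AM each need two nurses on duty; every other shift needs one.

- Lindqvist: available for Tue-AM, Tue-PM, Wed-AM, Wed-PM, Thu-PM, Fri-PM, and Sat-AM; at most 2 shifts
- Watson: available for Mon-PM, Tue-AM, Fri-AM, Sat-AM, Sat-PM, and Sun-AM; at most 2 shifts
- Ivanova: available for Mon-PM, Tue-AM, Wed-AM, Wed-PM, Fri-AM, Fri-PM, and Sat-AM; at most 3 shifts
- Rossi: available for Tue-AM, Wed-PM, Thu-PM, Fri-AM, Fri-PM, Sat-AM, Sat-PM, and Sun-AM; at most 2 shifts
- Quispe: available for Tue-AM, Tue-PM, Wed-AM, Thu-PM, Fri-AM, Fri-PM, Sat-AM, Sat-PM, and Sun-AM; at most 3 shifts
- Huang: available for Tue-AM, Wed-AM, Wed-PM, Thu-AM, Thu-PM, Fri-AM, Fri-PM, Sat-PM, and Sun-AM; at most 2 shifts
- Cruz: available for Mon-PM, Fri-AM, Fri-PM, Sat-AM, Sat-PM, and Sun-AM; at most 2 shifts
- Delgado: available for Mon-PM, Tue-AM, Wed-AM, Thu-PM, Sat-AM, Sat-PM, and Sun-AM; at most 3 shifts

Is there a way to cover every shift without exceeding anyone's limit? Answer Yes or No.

Yes

Thu-AM can only be covered by Huang, so that assignment is forced.
One valid schedule: Mon-PM→Watson, Tue-AM→Ivanova, Tue-PM→Lindqvist, Wed-AM→Ivanova, Wed-PM→Lindqvist, Thu-AM→Huang, Thu-PM→Rossi+Quispe, Fri-AM→Watson, Fri-PM→Ivanova, Sat-AM→Cruz+Delgado, Sat-PM→Rossi+Quispe, Sun-AM→Quispe+Huang.
Loads: Lindqvist 2/2, Watson 2/2, Ivanova 3/3, Rossi 2/2, Quispe 3/3, Huang 2/2, Cruz 1/2, Delgado 1/3 — all within limits.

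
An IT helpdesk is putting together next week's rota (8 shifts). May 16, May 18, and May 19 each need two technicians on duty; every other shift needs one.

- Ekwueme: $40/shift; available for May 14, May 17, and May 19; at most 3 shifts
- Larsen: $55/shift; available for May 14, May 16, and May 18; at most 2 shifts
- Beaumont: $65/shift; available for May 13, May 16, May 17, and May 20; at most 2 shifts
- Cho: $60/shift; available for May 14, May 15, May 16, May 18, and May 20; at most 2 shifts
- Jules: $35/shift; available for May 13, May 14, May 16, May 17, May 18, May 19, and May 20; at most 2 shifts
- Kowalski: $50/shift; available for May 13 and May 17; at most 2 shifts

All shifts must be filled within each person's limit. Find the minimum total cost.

May 15 can only be covered by Cho, so that assignment is forced.
May 19 can only be covered by Ekwueme and Jules, so that assignment is forced.
Picking the cheapest available technician for each shift independently would cost $455, but that ignores the shift limits.
An optimal schedule: May 13→Kowalski, May 14→Ekwueme, May 15→Cho, May 16→Larsen+Beaumont, May 17→Ekwueme, May 18→Jules+Larsen, May 19→Jules+Ekwueme, May 20→Cho.
Total: 50 + 40 + 60 + 55 + 65 + 40 + 35 + 55 + 35 + 40 + 60 = $535.

$535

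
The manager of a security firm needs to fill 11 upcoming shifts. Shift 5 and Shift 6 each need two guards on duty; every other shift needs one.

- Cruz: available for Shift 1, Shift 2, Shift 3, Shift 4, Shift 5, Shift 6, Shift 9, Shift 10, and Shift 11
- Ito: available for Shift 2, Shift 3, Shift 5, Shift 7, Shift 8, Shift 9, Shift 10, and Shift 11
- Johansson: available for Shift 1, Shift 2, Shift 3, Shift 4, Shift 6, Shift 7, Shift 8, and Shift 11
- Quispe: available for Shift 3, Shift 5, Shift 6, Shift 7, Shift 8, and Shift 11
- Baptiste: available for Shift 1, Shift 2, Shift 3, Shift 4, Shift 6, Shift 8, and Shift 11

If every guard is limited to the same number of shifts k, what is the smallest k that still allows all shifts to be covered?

With 5 guards and 13 worker-slots to fill, someone must work at least ⌈13/5⌉ = 3 shifts, so k ≥ 3.
k = 3 works: Shift 1→Cruz, Shift 2→Ito, Shift 3→Johansson, Shift 4→Johansson, Shift 5→Ito+Quispe, Shift 6→Quispe+Baptiste, Shift 7→Ito, Shift 8→Johansson, Shift 9→Cruz, Shift 10→Cruz, Shift 11→Quispe.
Loads: Cruz 3, Ito 3, Johansson 3, Quispe 3, Baptiste 1 — all ≤ 3.

3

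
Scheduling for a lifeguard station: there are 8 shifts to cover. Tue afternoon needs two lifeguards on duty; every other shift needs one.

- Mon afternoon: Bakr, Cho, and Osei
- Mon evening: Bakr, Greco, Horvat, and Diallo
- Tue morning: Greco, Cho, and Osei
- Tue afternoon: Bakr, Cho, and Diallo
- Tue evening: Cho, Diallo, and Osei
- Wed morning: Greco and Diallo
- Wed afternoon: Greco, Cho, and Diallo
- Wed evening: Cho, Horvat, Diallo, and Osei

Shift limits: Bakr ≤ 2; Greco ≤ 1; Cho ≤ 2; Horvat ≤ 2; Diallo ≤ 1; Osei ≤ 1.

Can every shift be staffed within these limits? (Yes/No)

Yes

One valid schedule: Mon afternoon→Bakr, Mon evening→Horvat, Tue morning→Cho, Tue afternoon→Bakr+Cho, Tue evening→Osei, Wed morning→Greco, Wed afternoon→Diallo, Wed evening→Horvat.
Loads: Bakr 2/2, Greco 1/1, Cho 2/2, Horvat 2/2, Diallo 1/1, Osei 1/1 — all within limits.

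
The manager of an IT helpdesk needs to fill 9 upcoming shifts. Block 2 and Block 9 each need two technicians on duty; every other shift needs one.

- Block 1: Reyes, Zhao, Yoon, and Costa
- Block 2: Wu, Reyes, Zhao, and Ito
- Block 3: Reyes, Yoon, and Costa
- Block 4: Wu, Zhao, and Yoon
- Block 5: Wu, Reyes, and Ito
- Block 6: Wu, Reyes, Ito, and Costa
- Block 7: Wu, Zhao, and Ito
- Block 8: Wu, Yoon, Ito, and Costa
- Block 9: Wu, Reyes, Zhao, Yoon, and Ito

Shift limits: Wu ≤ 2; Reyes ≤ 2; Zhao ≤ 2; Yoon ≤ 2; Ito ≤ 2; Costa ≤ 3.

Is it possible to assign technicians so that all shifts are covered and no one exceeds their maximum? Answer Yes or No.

One valid schedule: Block 1→Reyes, Block 2→Zhao+Ito, Block 3→Reyes, Block 4→Wu, Block 5→Wu, Block 6→Costa, Block 7→Zhao, Block 8→Yoon, Block 9→Yoon+Ito.
Loads: Wu 2/2, Reyes 2/2, Zhao 2/2, Yoon 2/2, Ito 2/2, Costa 1/3 — all within limits.

Yes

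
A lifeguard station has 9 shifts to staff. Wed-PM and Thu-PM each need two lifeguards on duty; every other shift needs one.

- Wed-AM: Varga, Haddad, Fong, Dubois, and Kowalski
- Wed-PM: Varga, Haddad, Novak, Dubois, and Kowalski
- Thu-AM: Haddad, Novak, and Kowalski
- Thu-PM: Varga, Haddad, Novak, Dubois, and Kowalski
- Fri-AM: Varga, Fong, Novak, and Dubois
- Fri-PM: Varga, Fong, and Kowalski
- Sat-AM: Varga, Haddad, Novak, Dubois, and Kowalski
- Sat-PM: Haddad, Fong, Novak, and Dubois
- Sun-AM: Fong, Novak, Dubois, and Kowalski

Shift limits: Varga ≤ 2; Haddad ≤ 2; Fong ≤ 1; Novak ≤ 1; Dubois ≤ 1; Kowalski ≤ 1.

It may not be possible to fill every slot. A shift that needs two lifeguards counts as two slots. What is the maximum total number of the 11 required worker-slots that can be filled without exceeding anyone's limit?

Total capacity across all lifeguards is 2+2+1+1+1+1 = 8, and 11 slots are needed, so at most 8 can be filled.
An assignment achieving 8: Wed-AM→Dubois, Wed-PM→Novak+Kowalski, Thu-AM→Haddad, Fri-AM→Varga, Fri-PM→Varga, Sat-PM→Haddad, Sun-AM→Fong.
Loads: Varga 2/2, Haddad 2/2, Fong 1/1, Novak 1/1, Dubois 1/1, Kowalski 1/1.

8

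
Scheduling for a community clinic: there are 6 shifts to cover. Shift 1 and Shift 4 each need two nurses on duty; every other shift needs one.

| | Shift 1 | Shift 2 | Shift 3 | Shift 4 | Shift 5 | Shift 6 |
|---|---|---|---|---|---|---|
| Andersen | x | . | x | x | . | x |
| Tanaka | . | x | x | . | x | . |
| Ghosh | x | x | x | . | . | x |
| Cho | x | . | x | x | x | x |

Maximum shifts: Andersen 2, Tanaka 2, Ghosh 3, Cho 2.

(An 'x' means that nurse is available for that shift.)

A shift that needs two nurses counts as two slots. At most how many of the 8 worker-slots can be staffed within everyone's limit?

8

Total capacity across all nurses is 2+2+3+2 = 9, and 8 slots are needed, so at most 8 can be filled.
An assignment achieving 8: Shift 1→Andersen+Ghosh, Shift 2→Tanaka, Shift 3→Ghosh, Shift 4→Andersen+Cho, Shift 5→Tanaka, Shift 6→Ghosh.
Loads: Andersen 2/2, Tanaka 2/2, Ghosh 3/3, Cho 1/2.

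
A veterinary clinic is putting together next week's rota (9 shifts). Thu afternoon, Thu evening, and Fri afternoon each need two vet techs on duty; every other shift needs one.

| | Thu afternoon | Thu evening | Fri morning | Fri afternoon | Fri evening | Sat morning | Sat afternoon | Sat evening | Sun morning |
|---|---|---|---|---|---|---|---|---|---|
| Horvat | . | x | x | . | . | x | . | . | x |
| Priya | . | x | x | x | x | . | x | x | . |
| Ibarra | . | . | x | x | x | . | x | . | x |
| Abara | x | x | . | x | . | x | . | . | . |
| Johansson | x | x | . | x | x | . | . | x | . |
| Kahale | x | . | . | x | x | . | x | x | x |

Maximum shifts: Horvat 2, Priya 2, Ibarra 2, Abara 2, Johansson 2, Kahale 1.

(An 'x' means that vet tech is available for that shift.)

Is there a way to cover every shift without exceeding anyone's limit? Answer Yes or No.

No

Total capacity is 2+2+2+2+2+1 = 11 but 12 worker-slots are needed — infeasible.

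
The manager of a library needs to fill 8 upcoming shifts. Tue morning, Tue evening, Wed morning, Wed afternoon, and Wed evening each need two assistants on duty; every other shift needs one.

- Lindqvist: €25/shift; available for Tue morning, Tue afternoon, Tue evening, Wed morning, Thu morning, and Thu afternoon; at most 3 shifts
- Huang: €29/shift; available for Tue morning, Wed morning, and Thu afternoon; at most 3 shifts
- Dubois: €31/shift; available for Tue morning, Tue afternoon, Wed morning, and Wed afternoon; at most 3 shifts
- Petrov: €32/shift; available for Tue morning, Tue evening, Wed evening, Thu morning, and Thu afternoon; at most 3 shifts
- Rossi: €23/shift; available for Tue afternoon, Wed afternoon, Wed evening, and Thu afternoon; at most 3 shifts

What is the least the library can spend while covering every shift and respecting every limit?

Tue evening can only be covered by Lindqvist and Petrov, so that assignment is forced.
Wed afternoon can only be covered by Dubois and Rossi, so that assignment is forced.
Wed evening can only be covered by Petrov and Rossi, so that assignment is forced.
Picking the cheapest available assistant for each shift independently would cost €345, but that ignores the shift limits.
An optimal schedule: Tue morning→Huang+Dubois, Tue afternoon→Rossi, Tue evening→Lindqvist+Petrov, Wed morning→Lindqvist+Huang, Wed afternoon→Rossi+Dubois, Wed evening→Rossi+Petrov, Thu morning→Lindqvist, Thu afternoon→Huang.
Total: 29 + 31 + 23 + 25 + 32 + 25 + 29 + 23 + 31 + 23 + 32 + 25 + 29 = €357.

€357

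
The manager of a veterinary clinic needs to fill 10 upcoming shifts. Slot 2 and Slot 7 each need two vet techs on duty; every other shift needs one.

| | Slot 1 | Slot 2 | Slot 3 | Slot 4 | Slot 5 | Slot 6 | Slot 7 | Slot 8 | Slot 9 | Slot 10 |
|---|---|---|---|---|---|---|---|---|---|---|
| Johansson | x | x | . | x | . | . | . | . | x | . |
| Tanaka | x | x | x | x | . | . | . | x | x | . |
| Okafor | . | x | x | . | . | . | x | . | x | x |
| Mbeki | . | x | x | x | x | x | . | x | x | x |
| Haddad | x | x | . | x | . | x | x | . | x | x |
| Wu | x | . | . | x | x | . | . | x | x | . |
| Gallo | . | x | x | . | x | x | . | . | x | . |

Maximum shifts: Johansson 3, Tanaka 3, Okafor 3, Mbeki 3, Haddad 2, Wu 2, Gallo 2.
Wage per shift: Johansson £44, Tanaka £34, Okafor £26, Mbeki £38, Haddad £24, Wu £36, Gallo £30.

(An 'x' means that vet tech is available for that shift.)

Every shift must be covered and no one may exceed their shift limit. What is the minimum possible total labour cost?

£360

Slot 7 can only be covered by Okafor and Haddad, so that assignment is forced.
Picking the cheapest available vet tech for each shift independently would cost £310, but that ignores the shift limits.
An optimal schedule: Slot 1→Tanaka, Slot 2→Gallo+Tanaka, Slot 3→Okafor, Slot 4→Wu, Slot 5→Gallo, Slot 6→Haddad, Slot 7→Haddad+Okafor, Slot 8→Tanaka, Slot 9→Wu, Slot 10→Okafor.
Total: 34 + 30 + 34 + 26 + 36 + 30 + 24 + 24 + 26 + 34 + 36 + 26 = £360.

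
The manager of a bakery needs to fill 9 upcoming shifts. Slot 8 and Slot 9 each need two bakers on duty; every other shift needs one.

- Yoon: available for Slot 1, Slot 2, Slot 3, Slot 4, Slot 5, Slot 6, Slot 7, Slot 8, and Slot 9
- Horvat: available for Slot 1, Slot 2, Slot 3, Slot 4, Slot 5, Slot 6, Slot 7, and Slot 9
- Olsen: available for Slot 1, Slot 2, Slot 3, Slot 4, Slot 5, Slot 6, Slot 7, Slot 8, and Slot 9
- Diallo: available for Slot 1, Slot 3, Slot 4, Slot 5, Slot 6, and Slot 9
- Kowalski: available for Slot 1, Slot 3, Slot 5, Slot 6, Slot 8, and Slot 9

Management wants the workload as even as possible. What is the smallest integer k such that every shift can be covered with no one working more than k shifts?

3

With 5 bakers and 11 worker-slots to fill, someone must work at least ⌈11/5⌉ = 3 shifts, so k ≥ 3.
k = 3 works: Slot 1→Horvat, Slot 2→Yoon, Slot 3→Horvat, Slot 4→Horvat, Slot 5→Olsen, Slot 6→Olsen, Slot 7→Yoon, Slot 8→Yoon+Olsen, Slot 9→Diallo+Kowalski.
Loads: Yoon 3, Horvat 3, Olsen 3, Diallo 1, Kowalski 1 — all ≤ 3.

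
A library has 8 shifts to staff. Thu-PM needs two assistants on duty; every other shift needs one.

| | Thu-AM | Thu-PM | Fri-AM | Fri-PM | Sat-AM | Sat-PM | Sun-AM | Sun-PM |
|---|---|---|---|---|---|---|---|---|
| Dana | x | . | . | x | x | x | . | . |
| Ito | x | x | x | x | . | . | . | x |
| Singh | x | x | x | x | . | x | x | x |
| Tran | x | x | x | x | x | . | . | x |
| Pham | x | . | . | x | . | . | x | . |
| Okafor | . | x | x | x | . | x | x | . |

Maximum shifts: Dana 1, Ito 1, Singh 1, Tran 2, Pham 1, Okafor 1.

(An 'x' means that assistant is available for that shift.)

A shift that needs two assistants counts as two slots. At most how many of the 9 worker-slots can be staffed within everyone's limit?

Total capacity across all assistants is 1+1+1+2+1+1 = 7, and 9 slots are needed, so at most 7 can be filled.
An assignment achieving 7: Thu-PM→Tran+Okafor, Fri-AM→Tran, Sat-AM→Dana, Sat-PM→Singh, Sun-AM→Pham, Sun-PM→Ito.
Loads: Dana 1/1, Ito 1/1, Singh 1/1, Tran 2/2, Pham 1/1, Okafor 1/1.

7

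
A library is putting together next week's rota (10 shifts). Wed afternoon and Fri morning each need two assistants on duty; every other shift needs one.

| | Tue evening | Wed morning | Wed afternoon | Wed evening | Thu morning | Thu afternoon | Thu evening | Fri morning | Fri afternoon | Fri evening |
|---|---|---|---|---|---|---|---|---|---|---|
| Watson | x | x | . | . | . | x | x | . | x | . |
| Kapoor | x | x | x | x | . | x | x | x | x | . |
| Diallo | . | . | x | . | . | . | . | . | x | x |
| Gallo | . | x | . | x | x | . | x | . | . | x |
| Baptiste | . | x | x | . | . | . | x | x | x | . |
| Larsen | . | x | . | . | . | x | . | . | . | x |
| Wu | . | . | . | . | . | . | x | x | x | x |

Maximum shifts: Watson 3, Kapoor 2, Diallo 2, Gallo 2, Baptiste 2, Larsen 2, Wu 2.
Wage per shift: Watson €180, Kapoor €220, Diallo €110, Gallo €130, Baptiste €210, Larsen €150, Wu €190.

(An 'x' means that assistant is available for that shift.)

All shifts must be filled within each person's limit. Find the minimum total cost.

Thu morning can only be covered by Gallo, so that assignment is forced.
Picking the cheapest available assistant for each shift independently would cost €1790, but that ignores the shift limits.
An optimal schedule: Tue evening→Watson, Wed morning→Larsen, Wed afternoon→Diallo+Baptiste, Wed evening→Gallo, Thu morning→Gallo, Thu afternoon→Larsen, Thu evening→Watson, Fri morning→Wu+Baptiste, Fri afternoon→Watson, Fri evening→Diallo.
Total: 180 + 150 + 110 + 210 + 130 + 130 + 150 + 180 + 190 + 210 + 180 + 110 = €1930.

€1930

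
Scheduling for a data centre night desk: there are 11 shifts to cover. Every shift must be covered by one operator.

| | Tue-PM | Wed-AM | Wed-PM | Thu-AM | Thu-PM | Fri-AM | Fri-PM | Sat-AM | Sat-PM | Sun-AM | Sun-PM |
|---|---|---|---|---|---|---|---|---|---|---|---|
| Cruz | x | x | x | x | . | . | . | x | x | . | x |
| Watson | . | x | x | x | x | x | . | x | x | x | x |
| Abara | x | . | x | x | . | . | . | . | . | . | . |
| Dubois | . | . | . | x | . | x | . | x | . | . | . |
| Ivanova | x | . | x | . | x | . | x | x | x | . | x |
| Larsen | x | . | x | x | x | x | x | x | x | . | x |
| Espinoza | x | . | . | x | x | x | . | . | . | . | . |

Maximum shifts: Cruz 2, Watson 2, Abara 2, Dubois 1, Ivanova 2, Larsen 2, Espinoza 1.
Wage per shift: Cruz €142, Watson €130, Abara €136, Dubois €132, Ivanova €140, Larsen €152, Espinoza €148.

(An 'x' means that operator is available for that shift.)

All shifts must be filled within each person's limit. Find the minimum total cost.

Sun-AM can only be covered by Watson, so that assignment is forced.
Picking the cheapest available operator for each shift independently would cost €1446, but that ignores the shift limits.
An optimal schedule: Tue-PM→Abara, Wed-AM→Watson, Wed-PM→Abara, Thu-AM→Espinoza, Thu-PM→Ivanova, Fri-AM→Dubois, Fri-PM→Ivanova, Sat-AM→Larsen, Sat-PM→Cruz, Sun-AM→Watson, Sun-PM→Cruz.
Total: 136 + 130 + 136 + 148 + 140 + 132 + 140 + 152 + 142 + 130 + 142 = €1528.

€1528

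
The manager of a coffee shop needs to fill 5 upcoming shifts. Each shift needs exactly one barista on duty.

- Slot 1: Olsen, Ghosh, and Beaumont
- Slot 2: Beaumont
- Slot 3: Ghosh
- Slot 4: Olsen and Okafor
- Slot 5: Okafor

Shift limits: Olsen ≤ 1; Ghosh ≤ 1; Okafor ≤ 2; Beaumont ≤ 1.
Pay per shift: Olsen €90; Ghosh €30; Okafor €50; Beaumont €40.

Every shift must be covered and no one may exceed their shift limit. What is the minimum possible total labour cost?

€260

Slot 2 can only be covered by Beaumont, so that assignment is forced.
Slot 3 can only be covered by Ghosh, so that assignment is forced.
Slot 5 can only be covered by Okafor, so that assignment is forced.
Picking the cheapest available barista for each shift independently would cost €200, but that ignores the shift limits.
An optimal schedule: Slot 1→Olsen, Slot 2→Beaumont, Slot 3→Ghosh, Slot 4→Okafor, Slot 5→Okafor.
Total: 90 + 40 + 30 + 50 + 50 = €260.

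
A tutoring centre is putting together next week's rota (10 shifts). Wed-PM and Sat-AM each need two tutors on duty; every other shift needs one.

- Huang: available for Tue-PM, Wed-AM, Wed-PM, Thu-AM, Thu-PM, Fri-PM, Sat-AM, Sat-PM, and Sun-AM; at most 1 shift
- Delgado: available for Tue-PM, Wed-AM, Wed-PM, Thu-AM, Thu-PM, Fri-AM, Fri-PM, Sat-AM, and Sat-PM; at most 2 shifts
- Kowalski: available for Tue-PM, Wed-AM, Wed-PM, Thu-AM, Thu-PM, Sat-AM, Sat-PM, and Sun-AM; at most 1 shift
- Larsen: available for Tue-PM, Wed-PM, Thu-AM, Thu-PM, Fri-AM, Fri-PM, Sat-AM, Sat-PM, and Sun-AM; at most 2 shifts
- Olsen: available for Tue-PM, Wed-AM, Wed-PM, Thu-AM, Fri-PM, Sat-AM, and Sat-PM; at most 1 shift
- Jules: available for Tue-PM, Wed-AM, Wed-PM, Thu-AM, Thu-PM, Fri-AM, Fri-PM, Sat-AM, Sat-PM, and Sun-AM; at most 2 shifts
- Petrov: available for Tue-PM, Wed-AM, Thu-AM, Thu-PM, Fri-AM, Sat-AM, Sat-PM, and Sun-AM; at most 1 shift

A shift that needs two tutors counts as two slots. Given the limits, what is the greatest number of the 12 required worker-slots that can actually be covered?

10

Total capacity across all tutors is 1+2+1+2+1+2+1 = 10, and 12 slots are needed, so at most 10 can be filled.
An assignment achieving 10: Tue-PM→Jules, Wed-AM→Delgado, Wed-PM→Larsen+Olsen, Thu-AM→Jules, Thu-PM→Larsen, Fri-AM→Delgado, Fri-PM→Huang, Sat-AM→Petrov, Sun-AM→Kowalski.
Loads: Huang 1/1, Delgado 2/2, Kowalski 1/1, Larsen 2/2, Olsen 1/1, Jules 2/2, Petrov 1/1.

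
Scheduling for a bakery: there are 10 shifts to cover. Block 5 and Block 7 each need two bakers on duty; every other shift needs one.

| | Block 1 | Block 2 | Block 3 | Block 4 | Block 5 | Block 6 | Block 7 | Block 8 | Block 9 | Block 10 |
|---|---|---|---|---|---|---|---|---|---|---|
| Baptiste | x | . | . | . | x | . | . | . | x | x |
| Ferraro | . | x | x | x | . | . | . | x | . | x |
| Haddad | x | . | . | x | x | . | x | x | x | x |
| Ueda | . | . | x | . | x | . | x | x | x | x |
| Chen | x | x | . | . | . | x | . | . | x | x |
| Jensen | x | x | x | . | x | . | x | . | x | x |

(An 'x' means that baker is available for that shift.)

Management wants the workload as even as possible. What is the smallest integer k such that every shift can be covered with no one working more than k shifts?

2

With 6 bakers and 12 worker-slots to fill, someone must work at least ⌈12/6⌉ = 2 shifts, so k ≥ 2.
k = 2 works: Block 1→Baptiste, Block 2→Ferraro, Block 3→Ueda, Block 4→Ferraro, Block 5→Baptiste+Jensen, Block 6→Chen, Block 7→Haddad+Ueda, Block 8→Haddad, Block 9→Chen, Block 10→Jensen.
Loads: Baptiste 2, Ferraro 2, Haddad 2, Ueda 2, Chen 2, Jensen 2 — all ≤ 2.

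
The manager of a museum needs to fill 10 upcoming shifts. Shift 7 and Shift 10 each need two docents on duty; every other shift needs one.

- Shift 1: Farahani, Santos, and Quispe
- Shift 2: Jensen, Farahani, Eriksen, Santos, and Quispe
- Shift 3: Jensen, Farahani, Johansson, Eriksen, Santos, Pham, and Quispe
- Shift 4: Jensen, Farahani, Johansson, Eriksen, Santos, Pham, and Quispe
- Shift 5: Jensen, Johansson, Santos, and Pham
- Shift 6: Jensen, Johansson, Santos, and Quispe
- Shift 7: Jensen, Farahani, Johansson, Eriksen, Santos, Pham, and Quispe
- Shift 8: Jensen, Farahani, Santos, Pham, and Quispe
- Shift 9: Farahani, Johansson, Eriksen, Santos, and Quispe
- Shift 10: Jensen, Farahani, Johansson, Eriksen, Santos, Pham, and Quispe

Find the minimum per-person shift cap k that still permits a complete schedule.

2

With 7 docents and 12 worker-slots to fill, someone must work at least ⌈12/7⌉ = 2 shifts, so k ≥ 2.
k = 2 works: Shift 1→Farahani, Shift 2→Farahani, Shift 3→Johansson, Shift 4→Eriksen, Shift 5→Jensen, Shift 6→Jensen, Shift 7→Eriksen+Santos, Shift 8→Santos, Shift 9→Johansson, Shift 10→Pham+Quispe.
Loads: Jensen 2, Farahani 2, Johansson 2, Eriksen 2, Santos 2, Pham 1, Quispe 1 — all ≤ 2.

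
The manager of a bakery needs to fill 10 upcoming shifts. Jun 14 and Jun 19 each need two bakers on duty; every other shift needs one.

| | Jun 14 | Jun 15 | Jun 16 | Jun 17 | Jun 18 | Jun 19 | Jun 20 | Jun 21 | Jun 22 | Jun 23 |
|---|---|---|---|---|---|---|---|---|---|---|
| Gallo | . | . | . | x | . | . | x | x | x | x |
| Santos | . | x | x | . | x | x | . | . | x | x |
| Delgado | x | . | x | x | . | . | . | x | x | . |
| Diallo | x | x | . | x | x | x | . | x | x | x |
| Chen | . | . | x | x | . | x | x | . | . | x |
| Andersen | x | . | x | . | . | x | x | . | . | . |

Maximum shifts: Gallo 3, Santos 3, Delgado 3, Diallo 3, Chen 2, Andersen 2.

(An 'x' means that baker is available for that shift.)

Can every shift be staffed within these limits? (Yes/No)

Yes

One valid schedule: Jun 14→Delgado+Diallo, Jun 15→Santos, Jun 16→Santos, Jun 17→Gallo, Jun 18→Santos, Jun 19→Diallo+Chen, Jun 20→Gallo, Jun 21→Gallo, Jun 22→Delgado, Jun 23→Diallo.
Loads: Gallo 3/3, Santos 3/3, Delgado 2/3, Diallo 3/3, Chen 1/2, Andersen 0/2 — all within limits.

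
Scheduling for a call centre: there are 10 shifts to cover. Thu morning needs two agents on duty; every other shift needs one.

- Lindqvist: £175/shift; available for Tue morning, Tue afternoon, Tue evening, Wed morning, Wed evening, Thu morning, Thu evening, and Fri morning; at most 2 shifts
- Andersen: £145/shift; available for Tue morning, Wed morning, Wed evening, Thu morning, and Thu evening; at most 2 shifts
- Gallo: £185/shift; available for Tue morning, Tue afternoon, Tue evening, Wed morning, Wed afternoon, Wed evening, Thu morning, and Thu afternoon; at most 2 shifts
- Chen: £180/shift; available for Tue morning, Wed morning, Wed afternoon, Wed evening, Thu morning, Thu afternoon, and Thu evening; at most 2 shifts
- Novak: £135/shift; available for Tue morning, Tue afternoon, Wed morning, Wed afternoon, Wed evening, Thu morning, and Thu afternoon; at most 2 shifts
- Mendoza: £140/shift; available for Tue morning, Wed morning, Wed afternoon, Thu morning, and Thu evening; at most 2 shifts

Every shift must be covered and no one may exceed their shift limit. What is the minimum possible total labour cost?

Fri morning can only be covered by Lindqvist, so that assignment is forced.
Picking the cheapest available agent for each shift independently would cost £1575, but that ignores the shift limits.
An optimal schedule: Tue morning→Andersen, Tue afternoon→Novak, Tue evening→Lindqvist, Wed morning→Chen, Wed afternoon→Mendoza, Wed evening→Andersen, Thu morning→Chen+Gallo, Thu afternoon→Novak, Thu evening→Mendoza, Fri morning→Lindqvist.
Total: 145 + 135 + 175 + 180 + 140 + 145 + 180 + 185 + 135 + 140 + 175 = £1735.

£1735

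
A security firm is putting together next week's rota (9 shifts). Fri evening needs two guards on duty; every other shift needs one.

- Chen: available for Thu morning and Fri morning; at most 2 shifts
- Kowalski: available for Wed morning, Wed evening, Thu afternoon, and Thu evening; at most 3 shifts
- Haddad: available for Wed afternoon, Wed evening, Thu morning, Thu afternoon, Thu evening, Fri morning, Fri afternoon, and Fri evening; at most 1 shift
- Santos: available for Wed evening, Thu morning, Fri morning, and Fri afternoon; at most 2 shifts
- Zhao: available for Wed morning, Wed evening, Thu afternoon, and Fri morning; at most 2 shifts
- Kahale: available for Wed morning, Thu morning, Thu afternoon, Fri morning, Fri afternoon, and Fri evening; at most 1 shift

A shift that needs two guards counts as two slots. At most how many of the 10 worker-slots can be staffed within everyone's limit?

9

Total capacity across all guards is 2+3+1+2+2+1 = 11, and 10 slots are needed, so at most 10 can be filled.
Shifts {Wed afternoon, Fri evening} need 3 slots but only Haddad and Kahale are available for them, supplying at most 2 — so at least 1 slot must go unfilled.
An assignment achieving 9: Wed morning→Kowalski, Wed afternoon→Haddad, Wed evening→Kowalski, Thu morning→Chen, Thu afternoon→Zhao, Thu evening→Kowalski, Fri morning→Chen, Fri afternoon→Santos, Fri evening→Kahale.
Loads: Chen 2/2, Kowalski 3/3, Haddad 1/1, Santos 1/2, Zhao 1/2, Kahale 1/1.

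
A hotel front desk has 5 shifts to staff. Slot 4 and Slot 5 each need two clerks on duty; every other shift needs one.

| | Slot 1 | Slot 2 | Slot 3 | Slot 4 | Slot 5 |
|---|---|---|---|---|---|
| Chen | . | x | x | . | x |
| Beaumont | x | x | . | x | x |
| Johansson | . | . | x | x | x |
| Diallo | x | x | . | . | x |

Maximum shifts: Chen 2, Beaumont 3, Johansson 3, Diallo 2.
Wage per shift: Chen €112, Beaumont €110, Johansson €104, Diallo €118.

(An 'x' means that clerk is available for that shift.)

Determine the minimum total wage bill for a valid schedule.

Slot 4 can only be covered by Beaumont and Johansson, so that assignment is forced.
Picking the cheapest available clerk for each shift independently would cost €752, but that ignores the shift limits.
An optimal schedule: Slot 1→Beaumont, Slot 2→Beaumont, Slot 3→Johansson, Slot 4→Johansson+Beaumont, Slot 5→Johansson+Chen.
Total: 110 + 110 + 104 + 104 + 110 + 104 + 112 = €754.

€754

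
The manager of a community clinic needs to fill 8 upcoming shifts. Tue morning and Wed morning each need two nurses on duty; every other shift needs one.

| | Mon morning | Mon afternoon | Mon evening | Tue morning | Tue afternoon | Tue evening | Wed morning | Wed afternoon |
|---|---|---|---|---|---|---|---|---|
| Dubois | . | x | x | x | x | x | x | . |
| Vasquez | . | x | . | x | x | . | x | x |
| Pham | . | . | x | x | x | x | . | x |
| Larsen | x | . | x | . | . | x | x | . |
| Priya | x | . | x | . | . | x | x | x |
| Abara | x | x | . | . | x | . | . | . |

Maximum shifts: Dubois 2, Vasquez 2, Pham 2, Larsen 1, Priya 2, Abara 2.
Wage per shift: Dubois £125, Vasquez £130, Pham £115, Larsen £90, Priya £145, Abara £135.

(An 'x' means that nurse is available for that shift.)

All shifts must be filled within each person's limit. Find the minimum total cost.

Picking the cheapest available nurse for each shift independently would cost £1080, but that ignores the shift limits.
An optimal schedule: Mon morning→Larsen, Mon afternoon→Abara, Mon evening→Pham, Tue morning→Pham+Dubois, Tue afternoon→Abara, Tue evening→Dubois, Wed morning→Vasquez+Priya, Wed afternoon→Vasquez.
Total: 90 + 135 + 115 + 115 + 125 + 135 + 125 + 130 + 145 + 130 = £1245.

£1245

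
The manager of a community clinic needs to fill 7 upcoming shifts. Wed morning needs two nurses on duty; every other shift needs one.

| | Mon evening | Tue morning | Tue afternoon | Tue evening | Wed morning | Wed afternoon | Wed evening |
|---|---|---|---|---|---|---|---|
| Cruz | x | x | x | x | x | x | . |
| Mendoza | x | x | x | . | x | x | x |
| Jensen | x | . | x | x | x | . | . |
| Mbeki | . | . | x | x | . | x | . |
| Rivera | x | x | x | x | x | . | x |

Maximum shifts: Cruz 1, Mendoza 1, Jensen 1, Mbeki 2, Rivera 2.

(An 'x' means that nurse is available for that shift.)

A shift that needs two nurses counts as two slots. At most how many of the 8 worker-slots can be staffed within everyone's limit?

7

Total capacity across all nurses is 1+1+1+2+2 = 7, and 8 slots are needed, so at most 7 can be filled.
An assignment achieving 7: Mon evening→Jensen, Tue morning→Cruz, Tue afternoon→Rivera, Tue evening→Mbeki, Wed morning→Rivera, Wed afternoon→Mbeki, Wed evening→Mendoza.
Loads: Cruz 1/1, Mendoza 1/1, Jensen 1/1, Mbeki 2/2, Rivera 2/2.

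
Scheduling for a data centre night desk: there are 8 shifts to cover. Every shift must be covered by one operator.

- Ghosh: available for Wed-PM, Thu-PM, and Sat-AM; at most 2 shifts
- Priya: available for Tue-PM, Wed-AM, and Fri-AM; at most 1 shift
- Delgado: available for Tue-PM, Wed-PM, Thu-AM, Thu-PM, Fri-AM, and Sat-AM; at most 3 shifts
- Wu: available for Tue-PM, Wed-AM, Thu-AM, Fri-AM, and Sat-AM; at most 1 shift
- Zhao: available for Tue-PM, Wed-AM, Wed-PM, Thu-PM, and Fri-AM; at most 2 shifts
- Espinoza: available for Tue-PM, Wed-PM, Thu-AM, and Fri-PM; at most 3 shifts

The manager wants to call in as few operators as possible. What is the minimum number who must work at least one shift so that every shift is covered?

8 slots to fill and no one can take more than 3, so at least ⌈8/3⌉ = 3 operators are needed.
Delgado, Zhao, and Espinoza alone can cover everything: Tue-PM→Espinoza, Wed-AM→Zhao, Wed-PM→Espinoza, Thu-AM→Delgado, Thu-PM→Delgado, Fri-AM→Zhao, Fri-PM→Espinoza, Sat-AM→Delgado.

3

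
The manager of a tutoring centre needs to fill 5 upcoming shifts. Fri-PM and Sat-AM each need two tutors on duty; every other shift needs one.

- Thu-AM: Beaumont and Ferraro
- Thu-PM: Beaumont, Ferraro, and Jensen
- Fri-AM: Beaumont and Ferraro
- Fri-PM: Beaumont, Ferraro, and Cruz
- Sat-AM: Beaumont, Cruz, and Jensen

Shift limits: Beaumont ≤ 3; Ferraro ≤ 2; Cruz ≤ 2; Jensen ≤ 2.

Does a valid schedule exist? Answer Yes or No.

Yes

One valid schedule: Thu-AM→Beaumont, Thu-PM→Beaumont, Fri-AM→Beaumont, Fri-PM→Ferraro+Cruz, Sat-AM→Cruz+Jensen.
Loads: Beaumont 3/3, Ferraro 1/2, Cruz 2/2, Jensen 1/2 — all within limits.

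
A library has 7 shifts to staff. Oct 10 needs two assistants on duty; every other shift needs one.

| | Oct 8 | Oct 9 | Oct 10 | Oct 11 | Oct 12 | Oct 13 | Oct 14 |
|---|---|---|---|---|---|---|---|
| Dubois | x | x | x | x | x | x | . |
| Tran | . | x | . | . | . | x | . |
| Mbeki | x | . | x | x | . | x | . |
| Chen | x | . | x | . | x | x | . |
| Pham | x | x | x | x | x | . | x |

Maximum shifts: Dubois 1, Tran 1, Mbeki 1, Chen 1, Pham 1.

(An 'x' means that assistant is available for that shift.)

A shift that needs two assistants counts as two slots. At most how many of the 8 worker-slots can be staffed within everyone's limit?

5

Total capacity across all assistants is 1+1+1+1+1 = 5, and 8 slots are needed, so at most 5 can be filled.
An assignment achieving 5: Oct 9→Dubois, Oct 11→Mbeki, Oct 12→Chen, Oct 13→Tran, Oct 14→Pham.
Loads: Dubois 1/1, Tran 1/1, Mbeki 1/1, Chen 1/1, Pham 1/1.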